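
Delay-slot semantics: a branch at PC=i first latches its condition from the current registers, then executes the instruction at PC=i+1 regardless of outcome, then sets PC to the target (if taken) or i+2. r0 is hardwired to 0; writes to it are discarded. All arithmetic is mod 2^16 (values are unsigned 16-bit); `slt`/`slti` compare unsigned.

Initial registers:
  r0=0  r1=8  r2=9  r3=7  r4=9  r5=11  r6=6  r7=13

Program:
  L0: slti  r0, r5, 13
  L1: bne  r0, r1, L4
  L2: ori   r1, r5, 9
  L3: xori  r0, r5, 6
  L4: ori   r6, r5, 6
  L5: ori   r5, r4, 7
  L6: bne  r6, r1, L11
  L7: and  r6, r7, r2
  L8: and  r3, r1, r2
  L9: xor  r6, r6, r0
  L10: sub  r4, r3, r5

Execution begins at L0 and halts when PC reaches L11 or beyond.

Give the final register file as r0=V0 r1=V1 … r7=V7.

r0=0 r1=11 r2=9 r3=7 r4=9 r5=15 r6=9 r7=13

[0] slti  r0, r5, 13  →  {r0:0, r1:8, r2:9, r3:7, r4:9, r5:11, r6:6, r7:13}
[1] bne  r0, r1, L4  →  {r0:0, r1:8, r2:9, r3:7, r4:9, r5:11, r6:6, r7:13}  ⟨branch taken⟩
[2] ori   r1, r5, 9  →  {r0:0, r1:11, r2:9, r3:7, r4:9, r5:11, r6:6, r7:13}
[4] ori   r6, r5, 6  →  {r0:0, r1:11, r2:9, r3:7, r4:9, r5:11, r6:15, r7:13}
[5] ori   r5, r4, 7  →  {r0:0, r1:11, r2:9, r3:7, r4:9, r5:15, r6:15, r7:13}
[6] bne  r6, r1, L11  →  {r0:0, r1:11, r2:9, r3:7, r4:9, r5:15, r6:15, r7:13}  ⟨branch taken⟩
[7] and  r6, r7, r2  →  {r0:0, r1:11, r2:9, r3:7, r4:9, r5:15, r6:9, r7:13}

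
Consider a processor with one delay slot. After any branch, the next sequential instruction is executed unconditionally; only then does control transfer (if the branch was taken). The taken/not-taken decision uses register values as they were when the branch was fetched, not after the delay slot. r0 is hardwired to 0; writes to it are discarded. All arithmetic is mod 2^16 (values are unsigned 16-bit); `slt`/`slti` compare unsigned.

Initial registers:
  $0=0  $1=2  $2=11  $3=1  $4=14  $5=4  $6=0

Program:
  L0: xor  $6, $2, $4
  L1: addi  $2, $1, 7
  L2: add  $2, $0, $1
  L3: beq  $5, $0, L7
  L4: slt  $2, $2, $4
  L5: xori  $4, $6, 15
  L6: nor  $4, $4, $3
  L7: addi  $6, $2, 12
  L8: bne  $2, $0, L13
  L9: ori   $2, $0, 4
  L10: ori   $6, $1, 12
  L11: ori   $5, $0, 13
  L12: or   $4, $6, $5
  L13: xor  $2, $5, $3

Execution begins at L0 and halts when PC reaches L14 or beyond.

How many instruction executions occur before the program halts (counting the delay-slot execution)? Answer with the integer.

11

PC=0  xor  $6, $2, $4        | $0=0 $1=2 $2=11 $3=1 $4=14 $5=4 $6=5
PC=1  addi  $2, $1, 7        | $0=0 $1=2 $2=9 $3=1 $4=14 $5=4 $6=5
PC=2  add  $2, $0, $1        | $0=0 $1=2 $2=2 $3=1 $4=14 $5=4 $6=5
PC=3  beq  $5, $0, L7        | $0=0 $1=2 $2=2 $3=1 $4=14 $5=4 $6=5  [not taken]
PC=4  slt  $2, $2, $4        | $0=0 $1=2 $2=1 $3=1 $4=14 $5=4 $6=5
PC=5  xori  $4, $6, 15       | $0=0 $1=2 $2=1 $3=1 $4=10 $5=4 $6=5
PC=6  nor  $4, $4, $3        | $0=0 $1=2 $2=1 $3=1 $4=65524 $5=4 $6=5
PC=7  addi  $6, $2, 12       | $0=0 $1=2 $2=1 $3=1 $4=65524 $5=4 $6=13
PC=8  bne  $2, $0, L13       | $0=0 $1=2 $2=1 $3=1 $4=65524 $5=4 $6=13  [TAKEN]
PC=9  ori   $2, $0, 4        | $0=0 $1=2 $2=4 $3=1 $4=65524 $5=4 $6=13
PC=13 xor  $2, $5, $3        | $0=0 $1=2 $2=5 $3=1 $4=65524 $5=4 $6=13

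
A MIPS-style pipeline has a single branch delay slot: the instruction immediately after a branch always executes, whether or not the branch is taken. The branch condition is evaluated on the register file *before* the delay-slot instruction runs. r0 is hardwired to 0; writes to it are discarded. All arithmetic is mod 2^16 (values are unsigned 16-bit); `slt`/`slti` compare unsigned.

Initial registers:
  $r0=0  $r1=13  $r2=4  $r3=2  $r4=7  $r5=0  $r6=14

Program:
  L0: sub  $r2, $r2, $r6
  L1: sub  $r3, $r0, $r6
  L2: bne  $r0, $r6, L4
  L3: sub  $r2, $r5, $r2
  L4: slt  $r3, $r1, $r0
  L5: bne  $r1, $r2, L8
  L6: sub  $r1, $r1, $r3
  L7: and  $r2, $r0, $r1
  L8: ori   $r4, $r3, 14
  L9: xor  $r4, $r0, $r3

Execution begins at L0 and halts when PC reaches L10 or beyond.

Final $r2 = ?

10

[0] sub  $r2, $r2, $r6  →  {$r0:0, $r1:13, $r2:65526, $r3:2, $r4:7, $r5:0, $r6:14}
[1] sub  $r3, $r0, $r6  →  {$r0:0, $r1:13, $r2:65526, $r3:65522, $r4:7, $r5:0, $r6:14}
[2] bne  $r0, $r6, L4  →  {$r0:0, $r1:13, $r2:65526, $r3:65522, $r4:7, $r5:0, $r6:14}  ⟨branch taken⟩
[3] sub  $r2, $r5, $r2  →  {$r0:0, $r1:13, $r2:10, $r3:65522, $r4:7, $r5:0, $r6:14}
[4] slt  $r3, $r1, $r0  →  {$r0:0, $r1:13, $r2:10, $r3:0, $r4:7, $r5:0, $r6:14}
[5] bne  $r1, $r2, L8  →  {$r0:0, $r1:13, $r2:10, $r3:0, $r4:7, $r5:0, $r6:14}  ⟨branch taken⟩
[6] sub  $r1, $r1, $r3  →  {$r0:0, $r1:13, $r2:10, $r3:0, $r4:7, $r5:0, $r6:14}
[8] ori   $r4, $r3, 14  →  {$r0:0, $r1:13, $r2:10, $r3:0, $r4:14, $r5:0, $r6:14}
[9] xor  $r4, $r0, $r3  →  {$r0:0, $r1:13, $r2:10, $r3:0, $r4:0, $r5:0, $r6:14}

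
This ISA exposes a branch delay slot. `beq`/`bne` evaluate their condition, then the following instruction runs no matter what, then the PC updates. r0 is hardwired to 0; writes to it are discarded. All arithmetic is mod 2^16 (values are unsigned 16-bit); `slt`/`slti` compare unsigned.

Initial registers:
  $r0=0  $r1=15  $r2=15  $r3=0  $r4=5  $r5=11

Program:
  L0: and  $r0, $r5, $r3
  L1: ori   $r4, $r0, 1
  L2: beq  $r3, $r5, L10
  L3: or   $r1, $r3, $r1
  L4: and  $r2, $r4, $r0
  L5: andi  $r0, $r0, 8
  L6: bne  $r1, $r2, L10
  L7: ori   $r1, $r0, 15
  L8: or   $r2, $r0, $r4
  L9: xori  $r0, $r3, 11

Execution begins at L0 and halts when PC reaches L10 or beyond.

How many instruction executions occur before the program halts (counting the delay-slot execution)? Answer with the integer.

8

#0 and  $r0, $r5, $r3 ; 0/15/15/0/5/11
#1 ori   $r4, $r0, 1 ; 0/15/15/0/1/11
#2 beq  $r3, $r5, L10 ; 0/15/15/0/1/11 ; →fallthru
#3 or   $r1, $r3, $r1 ; 0/15/15/0/1/11
#4 and  $r2, $r4, $r0 ; 0/15/0/0/1/11
#5 andi  $r0, $r0, 8 ; 0/15/0/0/1/11
#6 bne  $r1, $r2, L10 ; 0/15/0/0/1/11 ; →target
#7 ori   $r1, $r0, 15 ; 0/15/0/0/1/11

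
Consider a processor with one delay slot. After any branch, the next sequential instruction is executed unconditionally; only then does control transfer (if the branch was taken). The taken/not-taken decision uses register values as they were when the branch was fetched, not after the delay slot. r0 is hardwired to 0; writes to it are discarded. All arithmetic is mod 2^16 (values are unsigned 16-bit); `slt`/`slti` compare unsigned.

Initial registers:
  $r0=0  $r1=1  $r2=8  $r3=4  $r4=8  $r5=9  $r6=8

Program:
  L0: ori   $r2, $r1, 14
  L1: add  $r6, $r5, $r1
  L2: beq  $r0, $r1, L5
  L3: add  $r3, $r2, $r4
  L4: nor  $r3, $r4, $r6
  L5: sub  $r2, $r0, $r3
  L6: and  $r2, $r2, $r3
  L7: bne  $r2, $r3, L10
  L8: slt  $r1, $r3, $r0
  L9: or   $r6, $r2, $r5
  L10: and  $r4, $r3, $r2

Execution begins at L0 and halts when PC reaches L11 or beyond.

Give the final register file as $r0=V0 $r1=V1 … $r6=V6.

#0 ori   $r2, $r1, 14 ; 0/1/15/4/8/9/8
#1 add  $r6, $r5, $r1 ; 0/1/15/4/8/9/10
#2 beq  $r0, $r1, L5 ; 0/1/15/4/8/9/10 ; →fallthru
#3 add  $r3, $r2, $r4 ; 0/1/15/23/8/9/10
#4 nor  $r3, $r4, $r6 ; 0/1/15/65525/8/9/10
#5 sub  $r2, $r0, $r3 ; 0/1/11/65525/8/9/10
#6 and  $r2, $r2, $r3 ; 0/1/1/65525/8/9/10
#7 bne  $r2, $r3, L10 ; 0/1/1/65525/8/9/10 ; →target
#8 slt  $r1, $r3, $r0 ; 0/0/1/65525/8/9/10
#10 and  $r4, $r3, $r2 ; 0/0/1/65525/1/9/10

$r0=0 $r1=0 $r2=1 $r3=65525 $r4=1 $r5=9 $r6=10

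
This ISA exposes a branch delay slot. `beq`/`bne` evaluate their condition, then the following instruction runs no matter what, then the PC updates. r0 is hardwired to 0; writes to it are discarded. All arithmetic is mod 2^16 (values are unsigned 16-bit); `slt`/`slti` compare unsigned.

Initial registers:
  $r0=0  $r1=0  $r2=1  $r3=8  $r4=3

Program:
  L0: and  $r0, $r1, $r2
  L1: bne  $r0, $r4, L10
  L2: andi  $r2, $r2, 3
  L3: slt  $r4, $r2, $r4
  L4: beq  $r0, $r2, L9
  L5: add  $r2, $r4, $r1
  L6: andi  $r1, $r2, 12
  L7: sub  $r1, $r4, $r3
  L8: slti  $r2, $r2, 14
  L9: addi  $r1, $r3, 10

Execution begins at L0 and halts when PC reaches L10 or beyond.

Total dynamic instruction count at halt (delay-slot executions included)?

#0 and  $r0, $r1, $r2 ; 0/0/1/8/3
#1 bne  $r0, $r4, L10 ; 0/0/1/8/3 ; →target
#2 andi  $r2, $r2, 3 ; 0/0/1/8/3

3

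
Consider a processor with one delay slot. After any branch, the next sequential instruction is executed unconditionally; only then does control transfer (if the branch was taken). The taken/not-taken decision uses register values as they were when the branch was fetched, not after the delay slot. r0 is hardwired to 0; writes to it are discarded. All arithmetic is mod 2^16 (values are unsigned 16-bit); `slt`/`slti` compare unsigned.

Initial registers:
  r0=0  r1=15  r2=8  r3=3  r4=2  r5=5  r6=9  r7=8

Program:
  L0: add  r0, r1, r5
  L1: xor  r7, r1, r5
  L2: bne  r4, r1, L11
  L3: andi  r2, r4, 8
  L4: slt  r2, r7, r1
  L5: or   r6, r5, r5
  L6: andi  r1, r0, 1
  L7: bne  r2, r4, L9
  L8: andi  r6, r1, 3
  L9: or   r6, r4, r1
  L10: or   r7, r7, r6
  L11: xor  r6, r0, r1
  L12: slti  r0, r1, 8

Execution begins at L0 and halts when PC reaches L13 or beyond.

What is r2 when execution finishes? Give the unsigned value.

  step pc=0: add  r0, r1, r5  regs=(0,15,8,3,2,5,9,8)
  step pc=1: xor  r7, r1, r5  regs=(0,15,8,3,2,5,9,10)
  step pc=2: bne  r4, r1, L11  cond=T  regs=(0,15,8,3,2,5,9,10)
  step pc=3: andi  r2, r4, 8  regs=(0,15,0,3,2,5,9,10)
  step pc=11: xor  r6, r0, r1  regs=(0,15,0,3,2,5,15,10)
  step pc=12: slti  r0, r1, 8  regs=(0,15,0,3,2,5,15,10)

0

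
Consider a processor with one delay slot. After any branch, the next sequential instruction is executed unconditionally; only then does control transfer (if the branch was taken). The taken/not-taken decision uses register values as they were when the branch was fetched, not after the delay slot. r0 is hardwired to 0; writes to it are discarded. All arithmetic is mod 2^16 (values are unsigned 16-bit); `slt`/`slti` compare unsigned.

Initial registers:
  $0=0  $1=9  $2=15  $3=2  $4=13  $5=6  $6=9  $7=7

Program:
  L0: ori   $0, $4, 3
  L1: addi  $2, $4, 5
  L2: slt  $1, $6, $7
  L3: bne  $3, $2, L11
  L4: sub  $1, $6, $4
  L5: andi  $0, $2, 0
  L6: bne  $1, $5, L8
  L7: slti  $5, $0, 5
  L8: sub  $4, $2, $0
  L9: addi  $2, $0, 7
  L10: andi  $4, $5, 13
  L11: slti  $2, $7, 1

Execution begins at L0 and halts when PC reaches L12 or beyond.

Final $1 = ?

65532

PC=0  ori   $0, $4, 3        | $0=0 $1=9 $2=15 $3=2 $4=13 $5=6 $6=9 $7=7
PC=1  addi  $2, $4, 5        | $0=0 $1=9 $2=18 $3=2 $4=13 $5=6 $6=9 $7=7
PC=2  slt  $1, $6, $7        | $0=0 $1=0 $2=18 $3=2 $4=13 $5=6 $6=9 $7=7
PC=3  bne  $3, $2, L11       | $0=0 $1=0 $2=18 $3=2 $4=13 $5=6 $6=9 $7=7  [TAKEN]
PC=4  sub  $1, $6, $4        | $0=0 $1=65532 $2=18 $3=2 $4=13 $5=6 $6=9 $7=7
PC=11 slti  $2, $7, 1        | $0=0 $1=65532 $2=0 $3=2 $4=13 $5=6 $6=9 $7=7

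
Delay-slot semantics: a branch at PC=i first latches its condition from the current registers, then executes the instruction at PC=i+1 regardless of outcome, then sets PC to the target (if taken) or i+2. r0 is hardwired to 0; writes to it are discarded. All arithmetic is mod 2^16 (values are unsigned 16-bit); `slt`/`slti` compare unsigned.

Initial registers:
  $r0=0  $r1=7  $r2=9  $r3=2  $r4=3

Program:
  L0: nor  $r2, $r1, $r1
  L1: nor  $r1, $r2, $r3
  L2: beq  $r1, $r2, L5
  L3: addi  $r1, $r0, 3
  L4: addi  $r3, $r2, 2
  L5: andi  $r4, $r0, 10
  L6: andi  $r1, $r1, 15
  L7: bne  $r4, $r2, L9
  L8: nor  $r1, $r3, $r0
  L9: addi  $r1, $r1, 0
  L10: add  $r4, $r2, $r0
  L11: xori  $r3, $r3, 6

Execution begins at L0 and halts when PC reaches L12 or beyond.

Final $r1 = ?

#0 nor  $r2, $r1, $r1 ; 0/7/65528/2/3
#1 nor  $r1, $r2, $r3 ; 0/5/65528/2/3
#2 beq  $r1, $r2, L5 ; 0/5/65528/2/3 ; →fallthru
#3 addi  $r1, $r0, 3 ; 0/3/65528/2/3
#4 addi  $r3, $r2, 2 ; 0/3/65528/65530/3
#5 andi  $r4, $r0, 10 ; 0/3/65528/65530/0
#6 andi  $r1, $r1, 15 ; 0/3/65528/65530/0
#7 bne  $r4, $r2, L9 ; 0/3/65528/65530/0 ; →target
#8 nor  $r1, $r3, $r0 ; 0/5/65528/65530/0
#9 addi  $r1, $r1, 0 ; 0/5/65528/65530/0
#10 add  $r4, $r2, $r0 ; 0/5/65528/65530/65528
#11 xori  $r3, $r3, 6 ; 0/5/65528/65532/65528

5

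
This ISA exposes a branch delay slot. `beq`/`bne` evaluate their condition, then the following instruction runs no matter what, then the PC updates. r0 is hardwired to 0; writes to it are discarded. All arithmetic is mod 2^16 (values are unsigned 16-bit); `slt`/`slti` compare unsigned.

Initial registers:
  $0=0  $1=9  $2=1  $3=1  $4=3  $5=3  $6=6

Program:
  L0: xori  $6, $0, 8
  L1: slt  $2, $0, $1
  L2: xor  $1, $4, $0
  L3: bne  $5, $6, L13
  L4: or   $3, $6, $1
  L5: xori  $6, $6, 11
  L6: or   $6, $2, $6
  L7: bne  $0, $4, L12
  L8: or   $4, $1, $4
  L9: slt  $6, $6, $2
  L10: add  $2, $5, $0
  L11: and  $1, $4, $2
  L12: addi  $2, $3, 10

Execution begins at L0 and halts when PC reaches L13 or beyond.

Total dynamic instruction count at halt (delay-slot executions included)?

  step pc=0: xori  $6, $0, 8  regs=(0,9,1,1,3,3,8)
  step pc=1: slt  $2, $0, $1  regs=(0,9,1,1,3,3,8)
  step pc=2: xor  $1, $4, $0  regs=(0,3,1,1,3,3,8)
  step pc=3: bne  $5, $6, L13  cond=T  regs=(0,3,1,1,3,3,8)
  step pc=4: or   $3, $6, $1  regs=(0,3,1,11,3,3,8)

5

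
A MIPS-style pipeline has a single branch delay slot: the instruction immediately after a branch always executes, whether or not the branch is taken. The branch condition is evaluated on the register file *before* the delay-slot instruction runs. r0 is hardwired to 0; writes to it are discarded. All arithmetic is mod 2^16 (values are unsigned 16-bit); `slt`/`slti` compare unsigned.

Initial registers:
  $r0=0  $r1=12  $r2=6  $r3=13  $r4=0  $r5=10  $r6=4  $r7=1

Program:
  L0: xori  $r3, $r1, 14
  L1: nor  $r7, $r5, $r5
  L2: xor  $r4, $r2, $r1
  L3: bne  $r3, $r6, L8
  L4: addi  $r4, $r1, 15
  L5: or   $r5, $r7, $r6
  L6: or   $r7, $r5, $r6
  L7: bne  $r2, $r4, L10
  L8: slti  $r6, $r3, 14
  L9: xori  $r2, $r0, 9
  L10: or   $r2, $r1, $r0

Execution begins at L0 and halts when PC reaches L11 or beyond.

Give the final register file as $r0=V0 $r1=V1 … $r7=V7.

  step pc=0: xori  $r3, $r1, 14  regs=(0,12,6,2,0,10,4,1)
  step pc=1: nor  $r7, $r5, $r5  regs=(0,12,6,2,0,10,4,65525)
  step pc=2: xor  $r4, $r2, $r1  regs=(0,12,6,2,10,10,4,65525)
  step pc=3: bne  $r3, $r6, L8  cond=T  regs=(0,12,6,2,10,10,4,65525)
  step pc=4: addi  $r4, $r1, 15  regs=(0,12,6,2,27,10,4,65525)
  step pc=8: slti  $r6, $r3, 14  regs=(0,12,6,2,27,10,1,65525)
  step pc=9: xori  $r2, $r0, 9  regs=(0,12,9,2,27,10,1,65525)
  step pc=10: or   $r2, $r1, $r0  regs=(0,12,12,2,27,10,1,65525)

$r0=0 $r1=12 $r2=12 $r3=2 $r4=27 $r5=10 $r6=1 $r7=65525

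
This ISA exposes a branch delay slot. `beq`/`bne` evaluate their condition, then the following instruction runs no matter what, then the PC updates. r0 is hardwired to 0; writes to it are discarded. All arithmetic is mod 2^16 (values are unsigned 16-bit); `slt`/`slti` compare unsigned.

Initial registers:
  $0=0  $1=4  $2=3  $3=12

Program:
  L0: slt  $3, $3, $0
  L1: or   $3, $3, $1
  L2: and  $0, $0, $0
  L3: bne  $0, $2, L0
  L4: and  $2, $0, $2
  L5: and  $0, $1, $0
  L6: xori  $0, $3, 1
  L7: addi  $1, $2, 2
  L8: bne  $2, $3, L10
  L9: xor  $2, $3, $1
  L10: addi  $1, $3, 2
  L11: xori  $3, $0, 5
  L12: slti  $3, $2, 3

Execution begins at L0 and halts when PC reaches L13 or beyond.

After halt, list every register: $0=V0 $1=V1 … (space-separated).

$0=0 $1=6 $2=6 $3=0

#0 slt  $3, $3, $0 ; 0/4/3/0
#1 or   $3, $3, $1 ; 0/4/3/4
#2 and  $0, $0, $0 ; 0/4/3/4
#3 bne  $0, $2, L0 ; 0/4/3/4 ; →target
#4 and  $2, $0, $2 ; 0/4/0/4
#0 slt  $3, $3, $0 ; 0/4/0/0
#1 or   $3, $3, $1 ; 0/4/0/4
#2 and  $0, $0, $0 ; 0/4/0/4
#3 bne  $0, $2, L0 ; 0/4/0/4 ; →fallthru
#4 and  $2, $0, $2 ; 0/4/0/4
#5 and  $0, $1, $0 ; 0/4/0/4
#6 xori  $0, $3, 1 ; 0/4/0/4
#7 addi  $1, $2, 2 ; 0/2/0/4
#8 bne  $2, $3, L10 ; 0/2/0/4 ; →target
#9 xor  $2, $3, $1 ; 0/2/6/4
#10 addi  $1, $3, 2 ; 0/6/6/4
#11 xori  $3, $0, 5 ; 0/6/6/5
#12 slti  $3, $2, 3 ; 0/6/6/0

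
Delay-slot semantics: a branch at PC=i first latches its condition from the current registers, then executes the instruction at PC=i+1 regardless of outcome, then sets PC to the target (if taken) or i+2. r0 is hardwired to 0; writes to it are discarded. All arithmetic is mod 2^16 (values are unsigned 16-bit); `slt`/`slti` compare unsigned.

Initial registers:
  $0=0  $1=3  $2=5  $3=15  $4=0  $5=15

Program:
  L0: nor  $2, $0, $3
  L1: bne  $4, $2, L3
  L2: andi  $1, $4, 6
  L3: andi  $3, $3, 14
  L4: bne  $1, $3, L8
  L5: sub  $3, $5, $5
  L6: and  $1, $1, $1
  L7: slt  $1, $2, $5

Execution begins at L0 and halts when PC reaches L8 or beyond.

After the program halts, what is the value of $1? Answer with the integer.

PC=0  nor  $2, $0, $3        | $0=0 $1=3 $2=65520 $3=15 $4=0 $5=15
PC=1  bne  $4, $2, L3        | $0=0 $1=3 $2=65520 $3=15 $4=0 $5=15  [TAKEN]
PC=2  andi  $1, $4, 6        | $0=0 $1=0 $2=65520 $3=15 $4=0 $5=15
PC=3  andi  $3, $3, 14       | $0=0 $1=0 $2=65520 $3=14 $4=0 $5=15
PC=4  bne  $1, $3, L8        | $0=0 $1=0 $2=65520 $3=14 $4=0 $5=15  [TAKEN]
PC=5  sub  $3, $5, $5        | $0=0 $1=0 $2=65520 $3=0 $4=0 $5=15

0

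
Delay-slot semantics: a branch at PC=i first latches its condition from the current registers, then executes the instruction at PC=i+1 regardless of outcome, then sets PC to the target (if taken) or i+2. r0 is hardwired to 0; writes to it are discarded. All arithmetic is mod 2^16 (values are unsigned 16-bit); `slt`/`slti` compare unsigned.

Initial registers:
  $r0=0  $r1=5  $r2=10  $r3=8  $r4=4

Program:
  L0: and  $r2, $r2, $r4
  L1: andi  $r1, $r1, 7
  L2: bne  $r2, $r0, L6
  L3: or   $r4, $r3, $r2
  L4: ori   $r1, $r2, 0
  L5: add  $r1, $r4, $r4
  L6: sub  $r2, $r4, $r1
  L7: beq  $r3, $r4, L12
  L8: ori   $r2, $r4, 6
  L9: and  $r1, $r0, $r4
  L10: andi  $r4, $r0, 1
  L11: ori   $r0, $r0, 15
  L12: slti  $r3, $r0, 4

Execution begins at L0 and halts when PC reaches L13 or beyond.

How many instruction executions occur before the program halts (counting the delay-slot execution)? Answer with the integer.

10

PC=0  and  $r2, $r2, $r4     | $r0=0 $r1=5 $r2=0 $r3=8 $r4=4
PC=1  andi  $r1, $r1, 7      | $r0=0 $r1=5 $r2=0 $r3=8 $r4=4
PC=2  bne  $r2, $r0, L6      | $r0=0 $r1=5 $r2=0 $r3=8 $r4=4  [not taken]
PC=3  or   $r4, $r3, $r2     | $r0=0 $r1=5 $r2=0 $r3=8 $r4=8
PC=4  ori   $r1, $r2, 0      | $r0=0 $r1=0 $r2=0 $r3=8 $r4=8
PC=5  add  $r1, $r4, $r4     | $r0=0 $r1=16 $r2=0 $r3=8 $r4=8
PC=6  sub  $r2, $r4, $r1     | $r0=0 $r1=16 $r2=65528 $r3=8 $r4=8
PC=7  beq  $r3, $r4, L12     | $r0=0 $r1=16 $r2=65528 $r3=8 $r4=8  [TAKEN]
PC=8  ori   $r2, $r4, 6      | $r0=0 $r1=16 $r2=14 $r3=8 $r4=8
PC=12 slti  $r3, $r0, 4      | $r0=0 $r1=16 $r2=14 $r3=1 $r4=8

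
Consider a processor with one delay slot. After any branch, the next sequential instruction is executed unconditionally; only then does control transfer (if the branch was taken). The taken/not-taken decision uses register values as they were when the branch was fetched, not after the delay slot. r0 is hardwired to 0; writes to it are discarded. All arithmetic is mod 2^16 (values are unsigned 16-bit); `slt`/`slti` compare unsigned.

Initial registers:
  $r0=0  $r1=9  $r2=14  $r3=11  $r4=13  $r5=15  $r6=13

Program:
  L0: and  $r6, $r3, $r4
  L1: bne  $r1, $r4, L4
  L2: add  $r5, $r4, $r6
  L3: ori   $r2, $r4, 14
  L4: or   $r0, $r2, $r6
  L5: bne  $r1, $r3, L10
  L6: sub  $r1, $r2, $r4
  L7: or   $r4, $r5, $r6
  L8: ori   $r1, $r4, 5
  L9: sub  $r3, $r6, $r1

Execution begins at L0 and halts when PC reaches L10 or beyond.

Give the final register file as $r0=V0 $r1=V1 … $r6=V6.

[0] and  $r6, $r3, $r4  →  {$r0:0, $r1:9, $r2:14, $r3:11, $r4:13, $r5:15, $r6:9}
[1] bne  $r1, $r4, L4  →  {$r0:0, $r1:9, $r2:14, $r3:11, $r4:13, $r5:15, $r6:9}  ⟨branch taken⟩
[2] add  $r5, $r4, $r6  →  {$r0:0, $r1:9, $r2:14, $r3:11, $r4:13, $r5:22, $r6:9}
[4] or   $r0, $r2, $r6  →  {$r0:0, $r1:9, $r2:14, $r3:11, $r4:13, $r5:22, $r6:9}
[5] bne  $r1, $r3, L10  →  {$r0:0, $r1:9, $r2:14, $r3:11, $r4:13, $r5:22, $r6:9}  ⟨branch taken⟩
[6] sub  $r1, $r2, $r4  →  {$r0:0, $r1:1, $r2:14, $r3:11, $r4:13, $r5:22, $r6:9}

$r0=0 $r1=1 $r2=14 $r3=11 $r4=13 $r5=22 $r6=9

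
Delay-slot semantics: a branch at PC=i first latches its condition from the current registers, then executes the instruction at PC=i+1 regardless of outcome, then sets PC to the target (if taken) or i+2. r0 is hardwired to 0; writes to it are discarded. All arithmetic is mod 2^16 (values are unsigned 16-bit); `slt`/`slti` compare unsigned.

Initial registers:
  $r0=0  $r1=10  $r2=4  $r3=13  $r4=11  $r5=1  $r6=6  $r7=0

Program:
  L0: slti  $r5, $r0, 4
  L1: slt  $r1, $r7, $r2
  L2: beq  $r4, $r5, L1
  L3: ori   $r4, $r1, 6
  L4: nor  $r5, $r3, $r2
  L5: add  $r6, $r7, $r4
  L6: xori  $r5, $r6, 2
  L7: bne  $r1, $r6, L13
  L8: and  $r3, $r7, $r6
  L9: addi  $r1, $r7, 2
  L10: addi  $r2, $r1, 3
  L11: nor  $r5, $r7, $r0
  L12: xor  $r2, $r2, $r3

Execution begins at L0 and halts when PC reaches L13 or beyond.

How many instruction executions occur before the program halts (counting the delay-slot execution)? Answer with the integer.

  step pc=0: slti  $r5, $r0, 4  regs=(0,10,4,13,11,1,6,0)
  step pc=1: slt  $r1, $r7, $r2  regs=(0,1,4,13,11,1,6,0)
  step pc=2: beq  $r4, $r5, L1  cond=F  regs=(0,1,4,13,11,1,6,0)
  step pc=3: ori   $r4, $r1, 6  regs=(0,1,4,13,7,1,6,0)
  step pc=4: nor  $r5, $r3, $r2  regs=(0,1,4,13,7,65522,6,0)
  step pc=5: add  $r6, $r7, $r4  regs=(0,1,4,13,7,65522,7,0)
  step pc=6: xori  $r5, $r6, 2  regs=(0,1,4,13,7,5,7,0)
  step pc=7: bne  $r1, $r6, L13  cond=T  regs=(0,1,4,13,7,5,7,0)
  step pc=8: and  $r3, $r7, $r6  regs=(0,1,4,0,7,5,7,0)

9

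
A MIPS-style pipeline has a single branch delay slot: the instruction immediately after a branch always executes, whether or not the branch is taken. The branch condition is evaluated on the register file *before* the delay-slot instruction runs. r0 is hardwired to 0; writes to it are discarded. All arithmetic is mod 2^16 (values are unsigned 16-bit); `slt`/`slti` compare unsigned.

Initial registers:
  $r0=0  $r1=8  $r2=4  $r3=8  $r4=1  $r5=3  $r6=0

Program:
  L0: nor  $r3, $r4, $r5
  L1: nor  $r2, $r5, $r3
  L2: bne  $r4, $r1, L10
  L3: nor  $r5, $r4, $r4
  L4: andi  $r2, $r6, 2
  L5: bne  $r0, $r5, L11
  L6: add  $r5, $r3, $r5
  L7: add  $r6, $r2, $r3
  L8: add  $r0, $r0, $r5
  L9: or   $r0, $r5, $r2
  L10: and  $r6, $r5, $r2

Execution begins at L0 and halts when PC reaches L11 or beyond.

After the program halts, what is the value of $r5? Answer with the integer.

  step pc=0: nor  $r3, $r4, $r5  regs=(0,8,4,65532,1,3,0)
  step pc=1: nor  $r2, $r5, $r3  regs=(0,8,0,65532,1,3,0)
  step pc=2: bne  $r4, $r1, L10  cond=T  regs=(0,8,0,65532,1,3,0)
  step pc=3: nor  $r5, $r4, $r4  regs=(0,8,0,65532,1,65534,0)
  step pc=10: and  $r6, $r5, $r2  regs=(0,8,0,65532,1,65534,0)

65534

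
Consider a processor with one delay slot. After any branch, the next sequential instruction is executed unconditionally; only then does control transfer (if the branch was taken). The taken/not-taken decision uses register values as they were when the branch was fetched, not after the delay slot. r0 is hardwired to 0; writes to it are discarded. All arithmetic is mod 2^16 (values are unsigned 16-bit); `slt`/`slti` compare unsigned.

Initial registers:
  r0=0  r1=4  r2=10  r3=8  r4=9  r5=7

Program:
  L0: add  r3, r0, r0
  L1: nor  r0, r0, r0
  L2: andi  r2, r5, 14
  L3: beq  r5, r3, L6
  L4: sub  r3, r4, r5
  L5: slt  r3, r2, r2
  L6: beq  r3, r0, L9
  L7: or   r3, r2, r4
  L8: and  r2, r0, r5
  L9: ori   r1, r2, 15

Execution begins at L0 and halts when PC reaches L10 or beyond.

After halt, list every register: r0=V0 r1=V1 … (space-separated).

[0] add  r3, r0, r0  →  {r0:0, r1:4, r2:10, r3:0, r4:9, r5:7}
[1] nor  r0, r0, r0  →  {r0:0, r1:4, r2:10, r3:0, r4:9, r5:7}
[2] andi  r2, r5, 14  →  {r0:0, r1:4, r2:6, r3:0, r4:9, r5:7}
[3] beq  r5, r3, L6  →  {r0:0, r1:4, r2:6, r3:0, r4:9, r5:7}  ⟨branch fallthrough⟩
[4] sub  r3, r4, r5  →  {r0:0, r1:4, r2:6, r3:2, r4:9, r5:7}
[5] slt  r3, r2, r2  →  {r0:0, r1:4, r2:6, r3:0, r4:9, r5:7}
[6] beq  r3, r0, L9  →  {r0:0, r1:4, r2:6, r3:0, r4:9, r5:7}  ⟨branch taken⟩
[7] or   r3, r2, r4  →  {r0:0, r1:4, r2:6, r3:15, r4:9, r5:7}
[9] ori   r1, r2, 15  →  {r0:0, r1:15, r2:6, r3:15, r4:9, r5:7}

r0=0 r1=15 r2=6 r3=15 r4=9 r5=7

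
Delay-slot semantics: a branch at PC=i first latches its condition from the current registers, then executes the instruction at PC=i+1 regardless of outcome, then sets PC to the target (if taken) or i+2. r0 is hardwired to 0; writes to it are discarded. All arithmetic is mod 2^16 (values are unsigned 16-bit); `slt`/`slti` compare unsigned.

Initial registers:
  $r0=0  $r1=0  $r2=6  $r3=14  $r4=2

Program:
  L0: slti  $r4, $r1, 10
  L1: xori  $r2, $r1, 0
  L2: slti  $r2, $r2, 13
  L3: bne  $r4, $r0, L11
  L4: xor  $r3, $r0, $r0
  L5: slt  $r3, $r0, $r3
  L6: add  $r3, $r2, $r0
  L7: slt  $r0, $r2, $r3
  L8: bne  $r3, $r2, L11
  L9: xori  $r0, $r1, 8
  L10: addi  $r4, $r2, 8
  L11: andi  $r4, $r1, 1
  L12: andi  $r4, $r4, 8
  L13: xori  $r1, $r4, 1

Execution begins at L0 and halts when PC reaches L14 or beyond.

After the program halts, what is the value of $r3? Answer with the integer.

0

#0 slti  $r4, $r1, 10 ; 0/0/6/14/1
#1 xori  $r2, $r1, 0 ; 0/0/0/14/1
#2 slti  $r2, $r2, 13 ; 0/0/1/14/1
#3 bne  $r4, $r0, L11 ; 0/0/1/14/1 ; →target
#4 xor  $r3, $r0, $r0 ; 0/0/1/0/1
#11 andi  $r4, $r1, 1 ; 0/0/1/0/0
#12 andi  $r4, $r4, 8 ; 0/0/1/0/0
#13 xori  $r1, $r4, 1 ; 0/1/1/0/0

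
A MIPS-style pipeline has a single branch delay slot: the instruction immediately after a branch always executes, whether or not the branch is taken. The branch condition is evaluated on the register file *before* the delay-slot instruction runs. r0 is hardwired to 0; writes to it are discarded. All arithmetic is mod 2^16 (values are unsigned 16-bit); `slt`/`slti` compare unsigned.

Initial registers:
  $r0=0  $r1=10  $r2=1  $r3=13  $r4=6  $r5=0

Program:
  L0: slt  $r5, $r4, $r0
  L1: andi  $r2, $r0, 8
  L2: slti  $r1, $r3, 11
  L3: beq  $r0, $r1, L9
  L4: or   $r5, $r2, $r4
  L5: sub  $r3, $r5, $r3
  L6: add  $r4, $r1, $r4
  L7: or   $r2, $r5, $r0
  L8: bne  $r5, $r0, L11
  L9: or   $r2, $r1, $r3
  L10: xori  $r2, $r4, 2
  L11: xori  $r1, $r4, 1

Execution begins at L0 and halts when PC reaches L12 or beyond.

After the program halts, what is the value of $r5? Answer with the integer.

  step pc=0: slt  $r5, $r4, $r0  regs=(0,10,1,13,6,0)
  step pc=1: andi  $r2, $r0, 8  regs=(0,10,0,13,6,0)
  step pc=2: slti  $r1, $r3, 11  regs=(0,0,0,13,6,0)
  step pc=3: beq  $r0, $r1, L9  cond=T  regs=(0,0,0,13,6,0)
  step pc=4: or   $r5, $r2, $r4  regs=(0,0,0,13,6,6)
  step pc=9: or   $r2, $r1, $r3  regs=(0,0,13,13,6,6)
  step pc=10: xori  $r2, $r4, 2  regs=(0,0,4,13,6,6)
  step pc=11: xori  $r1, $r4, 1  regs=(0,7,4,13,6,6)

6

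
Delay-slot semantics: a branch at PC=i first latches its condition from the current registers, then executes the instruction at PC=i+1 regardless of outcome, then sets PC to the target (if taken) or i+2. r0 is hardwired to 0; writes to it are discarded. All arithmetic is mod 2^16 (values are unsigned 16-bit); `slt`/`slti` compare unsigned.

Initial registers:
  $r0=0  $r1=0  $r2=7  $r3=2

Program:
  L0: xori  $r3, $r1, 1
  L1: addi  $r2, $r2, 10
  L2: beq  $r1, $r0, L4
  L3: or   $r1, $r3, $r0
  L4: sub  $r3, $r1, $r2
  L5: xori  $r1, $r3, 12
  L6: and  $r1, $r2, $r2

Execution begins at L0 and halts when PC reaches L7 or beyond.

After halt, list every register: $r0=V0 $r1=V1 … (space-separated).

[0] xori  $r3, $r1, 1  →  {$r0:0, $r1:0, $r2:7, $r3:1}
[1] addi  $r2, $r2, 10  →  {$r0:0, $r1:0, $r2:17, $r3:1}
[2] beq  $r1, $r0, L4  →  {$r0:0, $r1:0, $r2:17, $r3:1}  ⟨branch taken⟩
[3] or   $r1, $r3, $r0  →  {$r0:0, $r1:1, $r2:17, $r3:1}
[4] sub  $r3, $r1, $r2  →  {$r0:0, $r1:1, $r2:17, $r3:65520}
[5] xori  $r1, $r3, 12  →  {$r0:0, $r1:65532, $r2:17, $r3:65520}
[6] and  $r1, $r2, $r2  →  {$r0:0, $r1:17, $r2:17, $r3:65520}

$r0=0 $r1=17 $r2=17 $r3=65520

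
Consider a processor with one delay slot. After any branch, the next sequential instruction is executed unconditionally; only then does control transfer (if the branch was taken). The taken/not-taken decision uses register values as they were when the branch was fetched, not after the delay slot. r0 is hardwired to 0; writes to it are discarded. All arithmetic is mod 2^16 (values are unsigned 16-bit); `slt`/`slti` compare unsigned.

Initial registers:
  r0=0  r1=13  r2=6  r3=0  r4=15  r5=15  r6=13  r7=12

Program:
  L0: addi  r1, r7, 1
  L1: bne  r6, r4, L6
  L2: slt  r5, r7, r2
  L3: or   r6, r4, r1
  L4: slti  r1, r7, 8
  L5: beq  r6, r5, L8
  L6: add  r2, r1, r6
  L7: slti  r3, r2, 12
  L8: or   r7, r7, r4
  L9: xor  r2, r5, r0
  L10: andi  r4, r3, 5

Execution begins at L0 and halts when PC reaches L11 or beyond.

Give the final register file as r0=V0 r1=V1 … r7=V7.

PC=0  addi  r1, r7, 1        | r0=0 r1=13 r2=6 r3=0 r4=15 r5=15 r6=13 r7=12
PC=1  bne  r6, r4, L6        | r0=0 r1=13 r2=6 r3=0 r4=15 r5=15 r6=13 r7=12  [TAKEN]
PC=2  slt  r5, r7, r2        | r0=0 r1=13 r2=6 r3=0 r4=15 r5=0 r6=13 r7=12
PC=6  add  r2, r1, r6        | r0=0 r1=13 r2=26 r3=0 r4=15 r5=0 r6=13 r7=12
PC=7  slti  r3, r2, 12       | r0=0 r1=13 r2=26 r3=0 r4=15 r5=0 r6=13 r7=12
PC=8  or   r7, r7, r4        | r0=0 r1=13 r2=26 r3=0 r4=15 r5=0 r6=13 r7=15
PC=9  xor  r2, r5, r0        | r0=0 r1=13 r2=0 r3=0 r4=15 r5=0 r6=13 r7=15
PC=10 andi  r4, r3, 5        | r0=0 r1=13 r2=0 r3=0 r4=0 r5=0 r6=13 r7=15

r0=0 r1=13 r2=0 r3=0 r4=0 r5=0 r6=13 r7=15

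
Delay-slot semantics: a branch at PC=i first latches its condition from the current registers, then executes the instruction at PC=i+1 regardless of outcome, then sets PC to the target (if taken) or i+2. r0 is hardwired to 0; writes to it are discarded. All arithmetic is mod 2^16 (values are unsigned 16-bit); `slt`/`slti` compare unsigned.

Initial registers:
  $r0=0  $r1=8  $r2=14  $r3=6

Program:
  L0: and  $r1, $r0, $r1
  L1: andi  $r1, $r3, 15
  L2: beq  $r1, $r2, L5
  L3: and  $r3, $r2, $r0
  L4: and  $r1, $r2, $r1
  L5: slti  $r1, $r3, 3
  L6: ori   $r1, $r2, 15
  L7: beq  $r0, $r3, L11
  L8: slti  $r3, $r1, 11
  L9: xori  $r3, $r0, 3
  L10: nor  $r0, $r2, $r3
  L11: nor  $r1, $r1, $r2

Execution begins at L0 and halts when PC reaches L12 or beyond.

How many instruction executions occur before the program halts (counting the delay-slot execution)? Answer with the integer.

10

#0 and  $r1, $r0, $r1 ; 0/0/14/6
#1 andi  $r1, $r3, 15 ; 0/6/14/6
#2 beq  $r1, $r2, L5 ; 0/6/14/6 ; →fallthru
#3 and  $r3, $r2, $r0 ; 0/6/14/0
#4 and  $r1, $r2, $r1 ; 0/6/14/0
#5 slti  $r1, $r3, 3 ; 0/1/14/0
#6 ori   $r1, $r2, 15 ; 0/15/14/0
#7 beq  $r0, $r3, L11 ; 0/15/14/0 ; →target
#8 slti  $r3, $r1, 11 ; 0/15/14/0
#11 nor  $r1, $r1, $r2 ; 0/65520/14/0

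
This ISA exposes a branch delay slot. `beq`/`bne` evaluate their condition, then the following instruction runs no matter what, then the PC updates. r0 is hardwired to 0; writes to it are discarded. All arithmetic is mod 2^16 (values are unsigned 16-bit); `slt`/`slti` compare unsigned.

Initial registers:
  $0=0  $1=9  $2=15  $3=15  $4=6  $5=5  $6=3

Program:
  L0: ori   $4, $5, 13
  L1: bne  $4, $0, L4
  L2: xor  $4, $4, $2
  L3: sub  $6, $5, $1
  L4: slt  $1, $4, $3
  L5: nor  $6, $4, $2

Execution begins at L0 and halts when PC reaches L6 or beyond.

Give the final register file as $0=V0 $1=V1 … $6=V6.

#0 ori   $4, $5, 13 ; 0/9/15/15/13/5/3
#1 bne  $4, $0, L4 ; 0/9/15/15/13/5/3 ; →target
#2 xor  $4, $4, $2 ; 0/9/15/15/2/5/3
#4 slt  $1, $4, $3 ; 0/1/15/15/2/5/3
#5 nor  $6, $4, $2 ; 0/1/15/15/2/5/65520

$0=0 $1=1 $2=15 $3=15 $4=2 $5=5 $6=65520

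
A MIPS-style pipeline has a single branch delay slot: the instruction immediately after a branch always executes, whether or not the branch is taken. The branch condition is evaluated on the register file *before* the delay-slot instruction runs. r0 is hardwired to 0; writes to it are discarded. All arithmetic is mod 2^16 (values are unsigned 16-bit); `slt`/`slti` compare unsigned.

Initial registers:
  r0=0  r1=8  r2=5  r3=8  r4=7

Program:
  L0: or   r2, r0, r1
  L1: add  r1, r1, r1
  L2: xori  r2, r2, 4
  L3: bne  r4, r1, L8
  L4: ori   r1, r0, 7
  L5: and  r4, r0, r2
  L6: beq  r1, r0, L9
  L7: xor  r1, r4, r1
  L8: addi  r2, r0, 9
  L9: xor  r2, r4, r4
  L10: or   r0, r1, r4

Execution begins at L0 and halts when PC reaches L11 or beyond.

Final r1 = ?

#0 or   r2, r0, r1 ; 0/8/8/8/7
#1 add  r1, r1, r1 ; 0/16/8/8/7
#2 xori  r2, r2, 4 ; 0/16/12/8/7
#3 bne  r4, r1, L8 ; 0/16/12/8/7 ; →target
#4 ori   r1, r0, 7 ; 0/7/12/8/7
#8 addi  r2, r0, 9 ; 0/7/9/8/7
#9 xor  r2, r4, r4 ; 0/7/0/8/7
#10 or   r0, r1, r4 ; 0/7/0/8/7

7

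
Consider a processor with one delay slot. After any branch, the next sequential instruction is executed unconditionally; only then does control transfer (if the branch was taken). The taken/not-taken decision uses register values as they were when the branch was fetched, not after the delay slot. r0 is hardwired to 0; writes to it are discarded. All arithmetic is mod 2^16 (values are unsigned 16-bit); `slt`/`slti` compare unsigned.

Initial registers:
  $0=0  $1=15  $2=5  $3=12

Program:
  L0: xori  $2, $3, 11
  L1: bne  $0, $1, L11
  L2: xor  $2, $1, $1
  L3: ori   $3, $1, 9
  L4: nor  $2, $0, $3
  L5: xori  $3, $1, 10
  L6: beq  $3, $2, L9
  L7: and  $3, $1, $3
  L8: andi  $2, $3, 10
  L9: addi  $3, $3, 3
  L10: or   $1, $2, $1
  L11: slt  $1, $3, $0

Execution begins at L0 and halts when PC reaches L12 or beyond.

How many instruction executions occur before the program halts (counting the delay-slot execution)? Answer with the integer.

[0] xori  $2, $3, 11  →  {$0:0, $1:15, $2:7, $3:12}
[1] bne  $0, $1, L11  →  {$0:0, $1:15, $2:7, $3:12}  ⟨branch taken⟩
[2] xor  $2, $1, $1  →  {$0:0, $1:15, $2:0, $3:12}
[11] slt  $1, $3, $0  →  {$0:0, $1:0, $2:0, $3:12}

4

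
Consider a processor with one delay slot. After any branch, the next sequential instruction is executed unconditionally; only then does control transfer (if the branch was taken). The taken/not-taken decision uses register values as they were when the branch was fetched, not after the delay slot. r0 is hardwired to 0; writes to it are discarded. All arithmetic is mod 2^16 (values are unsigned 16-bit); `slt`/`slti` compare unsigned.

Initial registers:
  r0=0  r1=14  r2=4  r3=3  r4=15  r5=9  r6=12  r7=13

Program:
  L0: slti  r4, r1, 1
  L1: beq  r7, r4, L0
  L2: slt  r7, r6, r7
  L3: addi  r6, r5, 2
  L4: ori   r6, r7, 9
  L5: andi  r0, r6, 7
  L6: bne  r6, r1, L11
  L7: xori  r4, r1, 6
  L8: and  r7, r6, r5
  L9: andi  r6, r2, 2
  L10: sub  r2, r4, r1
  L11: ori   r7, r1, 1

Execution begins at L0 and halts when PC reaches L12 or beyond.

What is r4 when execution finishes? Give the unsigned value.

8

PC=0  slti  r4, r1, 1        | r0=0 r1=14 r2=4 r3=3 r4=0 r5=9 r6=12 r7=13
PC=1  beq  r7, r4, L0        | r0=0 r1=14 r2=4 r3=3 r4=0 r5=9 r6=12 r7=13  [not taken]
PC=2  slt  r7, r6, r7        | r0=0 r1=14 r2=4 r3=3 r4=0 r5=9 r6=12 r7=1
PC=3  addi  r6, r5, 2        | r0=0 r1=14 r2=4 r3=3 r4=0 r5=9 r6=11 r7=1
PC=4  ori   r6, r7, 9        | r0=0 r1=14 r2=4 r3=3 r4=0 r5=9 r6=9 r7=1
PC=5  andi  r0, r6, 7        | r0=0 r1=14 r2=4 r3=3 r4=0 r5=9 r6=9 r7=1
PC=6  bne  r6, r1, L11       | r0=0 r1=14 r2=4 r3=3 r4=0 r5=9 r6=9 r7=1  [TAKEN]
PC=7  xori  r4, r1, 6        | r0=0 r1=14 r2=4 r3=3 r4=8 r5=9 r6=9 r7=1
PC=11 ori   r7, r1, 1        | r0=0 r1=14 r2=4 r3=3 r4=8 r5=9 r6=9 r7=15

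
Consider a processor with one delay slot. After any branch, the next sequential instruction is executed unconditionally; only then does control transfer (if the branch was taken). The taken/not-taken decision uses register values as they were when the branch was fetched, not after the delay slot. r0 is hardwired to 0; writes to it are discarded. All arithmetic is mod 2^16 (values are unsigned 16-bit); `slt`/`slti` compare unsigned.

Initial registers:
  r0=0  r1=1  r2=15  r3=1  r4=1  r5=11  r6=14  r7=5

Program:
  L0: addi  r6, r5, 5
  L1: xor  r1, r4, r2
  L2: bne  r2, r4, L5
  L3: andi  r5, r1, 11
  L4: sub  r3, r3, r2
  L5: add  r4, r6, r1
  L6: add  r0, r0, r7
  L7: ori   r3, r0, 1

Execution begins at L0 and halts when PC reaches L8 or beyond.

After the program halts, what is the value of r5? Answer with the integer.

10

  step pc=0: addi  r6, r5, 5  regs=(0,1,15,1,1,11,16,5)
  step pc=1: xor  r1, r4, r2  regs=(0,14,15,1,1,11,16,5)
  step pc=2: bne  r2, r4, L5  cond=T  regs=(0,14,15,1,1,11,16,5)
  step pc=3: andi  r5, r1, 11  regs=(0,14,15,1,1,10,16,5)
  step pc=5: add  r4, r6, r1  regs=(0,14,15,1,30,10,16,5)
  step pc=6: add  r0, r0, r7  regs=(0,14,15,1,30,10,16,5)
  step pc=7: ori   r3, r0, 1  regs=(0,14,15,1,30,10,16,5)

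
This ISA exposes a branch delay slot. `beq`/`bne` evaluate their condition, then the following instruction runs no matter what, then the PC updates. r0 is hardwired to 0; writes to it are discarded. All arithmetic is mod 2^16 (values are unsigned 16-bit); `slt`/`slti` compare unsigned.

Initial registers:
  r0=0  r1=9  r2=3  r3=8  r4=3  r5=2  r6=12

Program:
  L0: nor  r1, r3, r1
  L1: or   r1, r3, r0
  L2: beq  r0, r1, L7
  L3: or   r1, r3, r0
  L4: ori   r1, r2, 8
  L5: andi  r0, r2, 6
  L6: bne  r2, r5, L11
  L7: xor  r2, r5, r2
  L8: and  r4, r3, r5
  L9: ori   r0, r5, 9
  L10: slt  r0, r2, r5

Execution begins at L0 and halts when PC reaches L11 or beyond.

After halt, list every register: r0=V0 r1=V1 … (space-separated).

r0=0 r1=11 r2=1 r3=8 r4=3 r5=2 r6=12

  step pc=0: nor  r1, r3, r1  regs=(0,65526,3,8,3,2,12)
  step pc=1: or   r1, r3, r0  regs=(0,8,3,8,3,2,12)
  step pc=2: beq  r0, r1, L7  cond=F  regs=(0,8,3,8,3,2,12)
  step pc=3: or   r1, r3, r0  regs=(0,8,3,8,3,2,12)
  step pc=4: ori   r1, r2, 8  regs=(0,11,3,8,3,2,12)
  step pc=5: andi  r0, r2, 6  regs=(0,11,3,8,3,2,12)
  step pc=6: bne  r2, r5, L11  cond=T  regs=(0,11,3,8,3,2,12)
  step pc=7: xor  r2, r5, r2  regs=(0,11,1,8,3,2,12)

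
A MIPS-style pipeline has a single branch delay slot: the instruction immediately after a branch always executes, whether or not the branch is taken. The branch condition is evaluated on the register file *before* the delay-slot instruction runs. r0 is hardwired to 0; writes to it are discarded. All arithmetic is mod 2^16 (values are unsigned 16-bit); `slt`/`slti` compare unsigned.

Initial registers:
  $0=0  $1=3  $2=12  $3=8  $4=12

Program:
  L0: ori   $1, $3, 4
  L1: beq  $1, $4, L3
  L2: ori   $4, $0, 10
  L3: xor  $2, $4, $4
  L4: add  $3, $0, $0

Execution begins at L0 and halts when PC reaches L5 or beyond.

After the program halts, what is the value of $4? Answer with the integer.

10

PC=0  ori   $1, $3, 4        | $0=0 $1=12 $2=12 $3=8 $4=12
PC=1  beq  $1, $4, L3        | $0=0 $1=12 $2=12 $3=8 $4=12  [TAKEN]
PC=2  ori   $4, $0, 10       | $0=0 $1=12 $2=12 $3=8 $4=10
PC=3  xor  $2, $4, $4        | $0=0 $1=12 $2=0 $3=8 $4=10
PC=4  add  $3, $0, $0        | $0=0 $1=12 $2=0 $3=0 $4=10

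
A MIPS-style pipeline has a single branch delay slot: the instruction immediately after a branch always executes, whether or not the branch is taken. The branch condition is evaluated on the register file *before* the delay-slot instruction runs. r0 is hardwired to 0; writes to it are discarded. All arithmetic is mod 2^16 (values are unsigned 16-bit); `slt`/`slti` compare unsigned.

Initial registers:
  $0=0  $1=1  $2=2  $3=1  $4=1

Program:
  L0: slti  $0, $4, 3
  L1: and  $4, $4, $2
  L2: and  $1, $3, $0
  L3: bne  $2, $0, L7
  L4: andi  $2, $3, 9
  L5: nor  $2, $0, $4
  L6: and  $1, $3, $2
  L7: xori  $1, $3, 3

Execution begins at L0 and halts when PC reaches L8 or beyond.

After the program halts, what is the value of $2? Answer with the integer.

[0] slti  $0, $4, 3  →  {$0:0, $1:1, $2:2, $3:1, $4:1}
[1] and  $4, $4, $2  →  {$0:0, $1:1, $2:2, $3:1, $4:0}
[2] and  $1, $3, $0  →  {$0:0, $1:0, $2:2, $3:1, $4:0}
[3] bne  $2, $0, L7  →  {$0:0, $1:0, $2:2, $3:1, $4:0}  ⟨branch taken⟩
[4] andi  $2, $3, 9  →  {$0:0, $1:0, $2:1, $3:1, $4:0}
[7] xori  $1, $3, 3  →  {$0:0, $1:2, $2:1, $3:1, $4:0}

1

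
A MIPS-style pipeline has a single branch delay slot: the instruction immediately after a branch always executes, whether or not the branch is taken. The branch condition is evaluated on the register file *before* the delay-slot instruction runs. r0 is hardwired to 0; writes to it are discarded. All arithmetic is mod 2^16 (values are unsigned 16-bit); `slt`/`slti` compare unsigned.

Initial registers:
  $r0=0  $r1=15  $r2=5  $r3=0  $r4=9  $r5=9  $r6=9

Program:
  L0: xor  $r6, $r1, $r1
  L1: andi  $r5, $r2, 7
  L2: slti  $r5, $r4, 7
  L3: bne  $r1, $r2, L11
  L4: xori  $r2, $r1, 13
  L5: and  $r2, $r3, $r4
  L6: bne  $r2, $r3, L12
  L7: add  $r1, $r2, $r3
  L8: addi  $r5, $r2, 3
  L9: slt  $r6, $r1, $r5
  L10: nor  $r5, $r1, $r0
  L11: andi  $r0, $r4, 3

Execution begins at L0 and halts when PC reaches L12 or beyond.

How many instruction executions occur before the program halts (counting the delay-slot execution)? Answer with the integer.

PC=0  xor  $r6, $r1, $r1     | $r0=0 $r1=15 $r2=5 $r3=0 $r4=9 $r5=9 $r6=0
PC=1  andi  $r5, $r2, 7      | $r0=0 $r1=15 $r2=5 $r3=0 $r4=9 $r5=5 $r6=0
PC=2  slti  $r5, $r4, 7      | $r0=0 $r1=15 $r2=5 $r3=0 $r4=9 $r5=0 $r6=0
PC=3  bne  $r1, $r2, L11     | $r0=0 $r1=15 $r2=5 $r3=0 $r4=9 $r5=0 $r6=0  [TAKEN]
PC=4  xori  $r2, $r1, 13     | $r0=0 $r1=15 $r2=2 $r3=0 $r4=9 $r5=0 $r6=0
PC=11 andi  $r0, $r4, 3      | $r0=0 $r1=15 $r2=2 $r3=0 $r4=9 $r5=0 $r6=0

6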